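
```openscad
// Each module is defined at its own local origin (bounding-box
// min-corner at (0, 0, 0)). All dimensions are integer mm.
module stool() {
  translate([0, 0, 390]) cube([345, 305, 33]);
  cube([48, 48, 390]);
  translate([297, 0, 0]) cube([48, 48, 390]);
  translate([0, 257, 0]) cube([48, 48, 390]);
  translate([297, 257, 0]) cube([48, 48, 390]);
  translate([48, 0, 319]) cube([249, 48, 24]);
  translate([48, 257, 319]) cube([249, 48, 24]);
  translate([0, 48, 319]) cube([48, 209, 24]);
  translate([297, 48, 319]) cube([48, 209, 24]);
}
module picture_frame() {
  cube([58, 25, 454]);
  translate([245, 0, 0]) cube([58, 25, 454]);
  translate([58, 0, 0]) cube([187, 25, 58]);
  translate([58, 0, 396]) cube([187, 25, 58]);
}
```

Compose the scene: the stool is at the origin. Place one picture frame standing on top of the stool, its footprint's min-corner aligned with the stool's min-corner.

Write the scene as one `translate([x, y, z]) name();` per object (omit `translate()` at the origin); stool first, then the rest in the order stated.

stool();
translate([0, 0, 423]) picture_frame();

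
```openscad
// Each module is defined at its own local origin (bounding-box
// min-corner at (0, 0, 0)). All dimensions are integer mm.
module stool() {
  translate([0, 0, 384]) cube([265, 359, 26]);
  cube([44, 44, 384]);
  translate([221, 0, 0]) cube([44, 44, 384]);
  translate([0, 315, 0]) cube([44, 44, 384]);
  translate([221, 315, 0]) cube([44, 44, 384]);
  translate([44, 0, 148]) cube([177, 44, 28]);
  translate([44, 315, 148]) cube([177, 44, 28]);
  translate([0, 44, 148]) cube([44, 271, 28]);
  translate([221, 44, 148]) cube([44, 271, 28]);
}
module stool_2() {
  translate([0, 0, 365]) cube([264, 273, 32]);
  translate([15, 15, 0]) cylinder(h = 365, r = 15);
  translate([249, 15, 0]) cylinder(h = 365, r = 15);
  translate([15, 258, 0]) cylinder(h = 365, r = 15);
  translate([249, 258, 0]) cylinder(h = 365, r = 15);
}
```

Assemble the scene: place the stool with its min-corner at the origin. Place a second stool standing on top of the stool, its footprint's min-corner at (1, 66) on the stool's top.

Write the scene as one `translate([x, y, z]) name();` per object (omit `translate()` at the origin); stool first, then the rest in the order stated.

stool();
translate([1, 66, 410]) stool_2();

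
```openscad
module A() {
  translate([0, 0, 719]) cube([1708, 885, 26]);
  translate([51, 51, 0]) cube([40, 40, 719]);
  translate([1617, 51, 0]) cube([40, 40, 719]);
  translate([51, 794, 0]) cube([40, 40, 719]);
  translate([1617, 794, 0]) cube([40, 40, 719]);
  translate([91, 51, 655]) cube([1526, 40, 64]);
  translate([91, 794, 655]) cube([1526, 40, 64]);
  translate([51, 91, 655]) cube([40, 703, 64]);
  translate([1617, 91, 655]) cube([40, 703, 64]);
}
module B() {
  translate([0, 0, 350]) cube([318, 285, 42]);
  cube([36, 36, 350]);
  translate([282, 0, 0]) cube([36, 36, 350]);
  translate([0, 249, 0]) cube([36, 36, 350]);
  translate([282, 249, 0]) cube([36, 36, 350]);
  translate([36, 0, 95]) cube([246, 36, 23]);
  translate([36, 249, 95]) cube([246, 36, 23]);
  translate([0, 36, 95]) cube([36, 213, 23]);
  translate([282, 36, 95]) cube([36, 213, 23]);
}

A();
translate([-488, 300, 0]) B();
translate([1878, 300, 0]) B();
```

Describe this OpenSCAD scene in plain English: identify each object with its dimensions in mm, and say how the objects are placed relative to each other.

A is a table: top 1708 mm (x) × 885 mm (y), 26 mm thick, upper face at z = 745 mm, on four 40×40 mm square legs, each inset 51 mm from the nearest pair of top edges, running from z = 0 to the bottom of the top. Four apron rails, 40 mm thick and 64 mm tall, run between adjacent legs with their top edges flush with the underside of the top and their outer faces flush with the legs' outer faces.

B is a four-legged stool. The seat is 318×285 mm, 42 mm thick, top at z = 392 mm. It stands on four square legs, each 36×36 mm in cross-section, from z = 0 to the seat underside, each flush with a corner of the seat. Four stretchers, 36 mm wide and 23 mm tall, connect adjacent legs with their undersides at z = 95 mm, each running between the inner faces of the legs it joins and aligned with the legs' outer faces on the other axis.

Two stools sit around the table at the −x, +x sides.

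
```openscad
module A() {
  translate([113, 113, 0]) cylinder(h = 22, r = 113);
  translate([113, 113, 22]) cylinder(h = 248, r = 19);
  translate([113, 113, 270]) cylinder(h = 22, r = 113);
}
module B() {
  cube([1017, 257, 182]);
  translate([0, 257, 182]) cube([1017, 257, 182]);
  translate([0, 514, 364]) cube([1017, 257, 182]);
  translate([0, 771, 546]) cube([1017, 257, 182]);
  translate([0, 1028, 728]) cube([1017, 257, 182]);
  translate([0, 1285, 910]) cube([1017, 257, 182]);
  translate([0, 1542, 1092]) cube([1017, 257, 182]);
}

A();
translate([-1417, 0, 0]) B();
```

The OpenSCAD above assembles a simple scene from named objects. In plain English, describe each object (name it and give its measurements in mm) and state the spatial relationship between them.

A is a spool: two coaxial disc flanges of radius 113 mm and thickness 22 mm, joined by a core cylinder of radius 19 mm and height 248 mm. The lower flange rests on z = 0 and the three cylinders share a vertical axis.

B is a straight staircase of 7 solid steps. Each step is 1017 mm wide (x), 257 mm deep (y, the going) and 182 mm tall (the rise). The first step rests on the floor; each subsequent step sits one going further in +y and one rise higher in +z, directly behind and above the previous step with no overlap.

The staircase is on the floor beside the spool on its −x side.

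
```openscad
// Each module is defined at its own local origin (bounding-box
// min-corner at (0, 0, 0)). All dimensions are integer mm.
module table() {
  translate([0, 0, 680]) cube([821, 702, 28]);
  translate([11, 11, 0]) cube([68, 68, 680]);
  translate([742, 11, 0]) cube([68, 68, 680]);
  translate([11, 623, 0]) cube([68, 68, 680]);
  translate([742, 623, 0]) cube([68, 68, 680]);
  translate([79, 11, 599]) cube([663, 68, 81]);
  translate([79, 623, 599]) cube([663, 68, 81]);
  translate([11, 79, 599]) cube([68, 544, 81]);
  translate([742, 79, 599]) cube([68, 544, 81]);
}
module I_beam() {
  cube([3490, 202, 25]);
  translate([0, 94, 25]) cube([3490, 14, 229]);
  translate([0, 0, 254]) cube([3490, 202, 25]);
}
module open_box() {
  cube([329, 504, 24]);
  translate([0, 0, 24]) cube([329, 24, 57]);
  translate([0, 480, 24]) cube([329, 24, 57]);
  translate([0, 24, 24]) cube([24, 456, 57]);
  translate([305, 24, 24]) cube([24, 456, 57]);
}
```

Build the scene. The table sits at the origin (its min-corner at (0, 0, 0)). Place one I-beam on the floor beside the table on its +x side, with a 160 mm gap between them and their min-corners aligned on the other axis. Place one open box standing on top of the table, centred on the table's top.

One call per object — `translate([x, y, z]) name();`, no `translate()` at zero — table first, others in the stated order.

table();
translate([981, 0, 0]) I_beam();
translate([246, 99, 708]) open_box();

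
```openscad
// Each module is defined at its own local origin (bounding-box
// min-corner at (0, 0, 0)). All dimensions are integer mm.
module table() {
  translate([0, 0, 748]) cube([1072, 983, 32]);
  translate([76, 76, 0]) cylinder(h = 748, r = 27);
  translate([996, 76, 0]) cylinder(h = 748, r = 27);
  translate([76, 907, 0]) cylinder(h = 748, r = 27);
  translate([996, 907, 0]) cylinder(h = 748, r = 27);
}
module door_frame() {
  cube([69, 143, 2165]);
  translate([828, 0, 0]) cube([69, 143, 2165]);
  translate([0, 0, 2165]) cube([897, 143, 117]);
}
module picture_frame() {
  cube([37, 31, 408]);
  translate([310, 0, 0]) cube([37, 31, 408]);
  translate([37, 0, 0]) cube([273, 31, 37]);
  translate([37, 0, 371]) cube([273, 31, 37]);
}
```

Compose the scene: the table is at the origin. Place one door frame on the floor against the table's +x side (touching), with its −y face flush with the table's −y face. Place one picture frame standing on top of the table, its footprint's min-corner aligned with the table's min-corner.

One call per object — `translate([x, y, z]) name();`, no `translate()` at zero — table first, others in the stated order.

table();
translate([1072, 0, 0]) door_frame();
translate([0, 0, 780]) picture_frame();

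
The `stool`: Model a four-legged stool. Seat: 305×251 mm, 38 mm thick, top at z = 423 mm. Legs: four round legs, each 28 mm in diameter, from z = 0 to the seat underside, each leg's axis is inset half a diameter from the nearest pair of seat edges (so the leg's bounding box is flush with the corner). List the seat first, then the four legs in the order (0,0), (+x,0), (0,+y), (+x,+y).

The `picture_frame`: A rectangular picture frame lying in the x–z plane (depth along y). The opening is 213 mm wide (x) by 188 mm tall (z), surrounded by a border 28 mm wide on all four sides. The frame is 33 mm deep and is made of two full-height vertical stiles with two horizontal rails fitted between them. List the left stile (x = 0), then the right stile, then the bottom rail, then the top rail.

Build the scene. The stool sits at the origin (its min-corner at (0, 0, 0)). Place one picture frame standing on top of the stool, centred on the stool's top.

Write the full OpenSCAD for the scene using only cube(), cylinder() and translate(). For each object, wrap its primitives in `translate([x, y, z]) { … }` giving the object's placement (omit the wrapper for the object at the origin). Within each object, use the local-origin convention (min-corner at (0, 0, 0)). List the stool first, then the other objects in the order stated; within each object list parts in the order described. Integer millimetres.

translate([0, 0, 385]) cube([305, 251, 38]);
translate([14, 14, 0]) cylinder(h = 385, r = 14);
translate([291, 14, 0]) cylinder(h = 385, r = 14);
translate([14, 237, 0]) cylinder(h = 385, r = 14);
translate([291, 237, 0]) cylinder(h = 385, r = 14);
translate([18, 109, 423]) {
  cube([28, 33, 244]);
  translate([241, 0, 0]) cube([28, 33, 244]);
  translate([28, 0, 0]) cube([213, 33, 28]);
  translate([28, 0, 216]) cube([213, 33, 28]);
}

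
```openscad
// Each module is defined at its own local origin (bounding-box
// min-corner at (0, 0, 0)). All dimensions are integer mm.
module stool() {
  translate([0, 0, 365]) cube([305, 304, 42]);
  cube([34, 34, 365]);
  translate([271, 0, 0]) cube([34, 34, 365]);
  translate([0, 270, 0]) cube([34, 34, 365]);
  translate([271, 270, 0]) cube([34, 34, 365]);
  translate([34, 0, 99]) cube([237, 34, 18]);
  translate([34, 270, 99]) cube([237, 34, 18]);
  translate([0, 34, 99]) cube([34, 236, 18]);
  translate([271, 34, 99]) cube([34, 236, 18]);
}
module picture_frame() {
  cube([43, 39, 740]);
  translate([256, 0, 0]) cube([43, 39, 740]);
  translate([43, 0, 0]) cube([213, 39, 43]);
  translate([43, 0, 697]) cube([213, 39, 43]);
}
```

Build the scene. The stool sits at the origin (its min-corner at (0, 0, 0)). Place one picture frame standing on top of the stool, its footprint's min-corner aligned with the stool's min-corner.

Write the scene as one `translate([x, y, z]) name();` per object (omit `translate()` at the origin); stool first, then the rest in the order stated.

stool();
translate([0, 0, 407]) picture_frame();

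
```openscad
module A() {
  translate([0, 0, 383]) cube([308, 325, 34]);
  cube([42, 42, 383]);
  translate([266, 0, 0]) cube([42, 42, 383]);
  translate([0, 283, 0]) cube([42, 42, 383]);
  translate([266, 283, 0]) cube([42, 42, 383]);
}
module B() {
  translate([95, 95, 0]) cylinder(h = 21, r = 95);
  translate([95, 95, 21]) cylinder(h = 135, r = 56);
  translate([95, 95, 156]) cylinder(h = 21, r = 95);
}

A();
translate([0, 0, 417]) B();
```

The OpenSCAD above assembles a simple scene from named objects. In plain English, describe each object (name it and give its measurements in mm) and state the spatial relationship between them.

A is a simple wooden stool: a rectangular seat 308 mm (x) by 325 mm (y), 34 mm thick, top face at z = 417 mm, on four square legs, each 42×42 mm in cross-section. The legs rest on z = 0, each flush with a corner of the seat.

B is a spool: two coaxial disc flanges of radius 95 mm and thickness 21 mm, joined by a core cylinder of radius 56 mm and height 135 mm. The lower flange rests on z = 0 and the three cylinders share a vertical axis.

The spool is on top of the stool.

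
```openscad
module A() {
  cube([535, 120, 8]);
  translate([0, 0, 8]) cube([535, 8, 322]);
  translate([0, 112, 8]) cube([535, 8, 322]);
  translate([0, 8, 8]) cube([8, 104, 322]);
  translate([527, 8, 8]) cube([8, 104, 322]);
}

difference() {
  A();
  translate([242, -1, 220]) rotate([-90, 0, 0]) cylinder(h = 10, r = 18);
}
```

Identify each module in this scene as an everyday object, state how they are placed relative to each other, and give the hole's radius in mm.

A is an open box. The open box has a circular hole through its front wall. The hole's radius is 18 mm.

The subtracted cylinder has r = 18 mm.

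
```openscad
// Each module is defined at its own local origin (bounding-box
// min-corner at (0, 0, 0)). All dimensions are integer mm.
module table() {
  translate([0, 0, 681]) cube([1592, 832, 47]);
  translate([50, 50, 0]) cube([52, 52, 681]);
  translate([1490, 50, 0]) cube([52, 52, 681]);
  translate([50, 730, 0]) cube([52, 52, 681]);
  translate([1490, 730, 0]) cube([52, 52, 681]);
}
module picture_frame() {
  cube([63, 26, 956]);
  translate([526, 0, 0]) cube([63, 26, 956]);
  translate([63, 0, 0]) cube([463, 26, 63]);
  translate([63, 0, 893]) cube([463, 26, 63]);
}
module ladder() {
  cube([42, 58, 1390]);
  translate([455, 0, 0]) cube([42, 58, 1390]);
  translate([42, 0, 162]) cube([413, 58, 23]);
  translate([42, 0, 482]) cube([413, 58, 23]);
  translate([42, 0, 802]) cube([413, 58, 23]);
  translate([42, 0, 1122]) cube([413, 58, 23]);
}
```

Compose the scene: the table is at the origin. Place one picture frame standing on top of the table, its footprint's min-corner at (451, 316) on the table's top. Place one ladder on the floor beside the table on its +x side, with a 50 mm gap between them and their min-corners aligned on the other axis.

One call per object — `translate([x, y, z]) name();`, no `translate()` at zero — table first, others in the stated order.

table();
translate([451, 316, 728]) picture_frame();
translate([1642, 0, 0]) ladder();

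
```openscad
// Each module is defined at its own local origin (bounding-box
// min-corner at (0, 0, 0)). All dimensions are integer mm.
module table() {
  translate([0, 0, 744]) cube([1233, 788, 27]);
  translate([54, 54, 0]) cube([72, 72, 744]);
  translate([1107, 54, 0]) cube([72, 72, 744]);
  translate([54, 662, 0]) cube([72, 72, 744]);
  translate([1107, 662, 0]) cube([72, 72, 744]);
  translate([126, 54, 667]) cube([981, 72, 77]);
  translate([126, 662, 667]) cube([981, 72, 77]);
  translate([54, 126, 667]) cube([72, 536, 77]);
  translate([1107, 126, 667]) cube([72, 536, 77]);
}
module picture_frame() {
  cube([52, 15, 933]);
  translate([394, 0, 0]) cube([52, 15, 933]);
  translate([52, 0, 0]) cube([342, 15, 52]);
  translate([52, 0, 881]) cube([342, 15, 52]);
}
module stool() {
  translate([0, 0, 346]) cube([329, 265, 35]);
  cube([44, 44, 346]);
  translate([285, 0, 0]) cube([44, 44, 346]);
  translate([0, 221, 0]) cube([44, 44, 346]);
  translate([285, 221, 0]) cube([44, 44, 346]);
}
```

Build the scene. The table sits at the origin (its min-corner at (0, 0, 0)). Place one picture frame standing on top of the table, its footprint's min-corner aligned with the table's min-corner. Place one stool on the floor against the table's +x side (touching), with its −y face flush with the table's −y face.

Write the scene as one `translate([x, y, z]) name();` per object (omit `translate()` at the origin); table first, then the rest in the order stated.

table();
translate([0, 0, 771]) picture_frame();
translate([1233, 0, 0]) stool();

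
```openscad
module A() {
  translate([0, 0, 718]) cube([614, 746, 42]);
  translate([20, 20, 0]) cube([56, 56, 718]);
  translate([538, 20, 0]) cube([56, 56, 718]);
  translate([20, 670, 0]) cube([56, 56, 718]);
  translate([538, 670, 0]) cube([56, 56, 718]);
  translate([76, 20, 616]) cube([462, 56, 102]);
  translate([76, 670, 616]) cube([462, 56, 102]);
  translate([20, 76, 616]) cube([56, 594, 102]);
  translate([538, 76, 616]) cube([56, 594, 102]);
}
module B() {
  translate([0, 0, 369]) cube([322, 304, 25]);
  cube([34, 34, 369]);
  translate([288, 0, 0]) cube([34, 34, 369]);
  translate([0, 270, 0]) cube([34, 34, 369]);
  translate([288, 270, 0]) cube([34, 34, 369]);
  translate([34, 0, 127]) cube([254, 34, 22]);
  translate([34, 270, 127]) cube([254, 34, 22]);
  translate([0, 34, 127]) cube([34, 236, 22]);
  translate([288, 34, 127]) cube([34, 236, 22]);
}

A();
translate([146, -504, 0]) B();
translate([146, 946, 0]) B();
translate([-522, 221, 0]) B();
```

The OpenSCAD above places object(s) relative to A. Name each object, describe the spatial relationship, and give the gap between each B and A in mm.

A is a table. B is a stool. Three stools sit around the table at the −y, +y, −x sides. The gap between each stool and the table is 200 mm.

Each stool's nearest face is 200 mm from the table's bounding box.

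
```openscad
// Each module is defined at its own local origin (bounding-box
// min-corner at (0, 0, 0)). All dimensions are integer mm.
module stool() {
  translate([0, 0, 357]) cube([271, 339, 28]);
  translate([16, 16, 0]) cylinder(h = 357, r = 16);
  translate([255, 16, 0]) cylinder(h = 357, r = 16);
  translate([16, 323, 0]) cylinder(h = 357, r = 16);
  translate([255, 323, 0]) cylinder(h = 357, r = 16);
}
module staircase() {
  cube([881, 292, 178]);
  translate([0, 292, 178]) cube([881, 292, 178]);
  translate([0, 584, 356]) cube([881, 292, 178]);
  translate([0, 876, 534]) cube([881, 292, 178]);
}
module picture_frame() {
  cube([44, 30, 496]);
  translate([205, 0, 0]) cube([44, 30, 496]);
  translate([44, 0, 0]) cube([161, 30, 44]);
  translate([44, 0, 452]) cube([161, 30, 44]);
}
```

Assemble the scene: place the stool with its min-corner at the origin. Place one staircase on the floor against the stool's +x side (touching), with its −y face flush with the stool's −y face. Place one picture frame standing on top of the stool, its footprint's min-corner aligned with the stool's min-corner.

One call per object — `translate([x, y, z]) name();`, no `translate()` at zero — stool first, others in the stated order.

stool();
translate([271, 0, 0]) staircase();
translate([0, 0, 385]) picture_frame();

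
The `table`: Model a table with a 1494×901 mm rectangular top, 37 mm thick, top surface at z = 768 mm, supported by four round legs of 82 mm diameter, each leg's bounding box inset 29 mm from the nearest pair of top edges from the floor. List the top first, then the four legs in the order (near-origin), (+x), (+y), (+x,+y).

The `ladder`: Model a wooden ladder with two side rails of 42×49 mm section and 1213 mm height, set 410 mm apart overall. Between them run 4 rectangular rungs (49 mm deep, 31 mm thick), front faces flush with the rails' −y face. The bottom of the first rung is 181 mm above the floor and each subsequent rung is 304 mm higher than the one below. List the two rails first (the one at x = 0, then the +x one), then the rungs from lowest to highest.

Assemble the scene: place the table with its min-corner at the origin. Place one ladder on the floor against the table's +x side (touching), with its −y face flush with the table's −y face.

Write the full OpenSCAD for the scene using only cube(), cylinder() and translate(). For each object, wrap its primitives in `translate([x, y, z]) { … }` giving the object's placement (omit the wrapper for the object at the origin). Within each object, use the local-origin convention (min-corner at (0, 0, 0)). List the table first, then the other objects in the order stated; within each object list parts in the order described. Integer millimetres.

translate([0, 0, 731]) cube([1494, 901, 37]);
translate([70, 70, 0]) cylinder(h = 731, r = 41);
translate([1424, 70, 0]) cylinder(h = 731, r = 41);
translate([70, 831, 0]) cylinder(h = 731, r = 41);
translate([1424, 831, 0]) cylinder(h = 731, r = 41);
translate([1494, 0, 0]) {
  cube([42, 49, 1213]);
  translate([368, 0, 0]) cube([42, 49, 1213]);
  translate([42, 0, 181]) cube([326, 49, 31]);
  translate([42, 0, 485]) cube([326, 49, 31]);
  translate([42, 0, 789]) cube([326, 49, 31]);
  translate([42, 0, 1093]) cube([326, 49, 31]);
}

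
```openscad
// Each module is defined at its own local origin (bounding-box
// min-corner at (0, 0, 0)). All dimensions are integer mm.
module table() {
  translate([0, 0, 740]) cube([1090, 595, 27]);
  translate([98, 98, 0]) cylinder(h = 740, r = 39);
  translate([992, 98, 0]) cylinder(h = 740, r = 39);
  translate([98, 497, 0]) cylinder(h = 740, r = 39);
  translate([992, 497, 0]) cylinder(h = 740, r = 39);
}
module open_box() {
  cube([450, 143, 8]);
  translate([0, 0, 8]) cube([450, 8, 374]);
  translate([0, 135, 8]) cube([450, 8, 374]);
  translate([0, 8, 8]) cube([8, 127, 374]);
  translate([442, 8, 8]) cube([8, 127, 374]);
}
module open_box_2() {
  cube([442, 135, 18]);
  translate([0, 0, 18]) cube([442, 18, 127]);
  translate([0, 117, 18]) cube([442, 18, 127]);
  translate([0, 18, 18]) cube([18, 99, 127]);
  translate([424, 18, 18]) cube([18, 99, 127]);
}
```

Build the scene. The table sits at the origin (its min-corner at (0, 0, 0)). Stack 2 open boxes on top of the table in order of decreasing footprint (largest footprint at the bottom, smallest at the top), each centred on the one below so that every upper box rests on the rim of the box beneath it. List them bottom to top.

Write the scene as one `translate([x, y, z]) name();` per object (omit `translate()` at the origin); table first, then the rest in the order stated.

table();
translate([320, 226, 767]) open_box();
translate([324, 230, 1149]) open_box_2();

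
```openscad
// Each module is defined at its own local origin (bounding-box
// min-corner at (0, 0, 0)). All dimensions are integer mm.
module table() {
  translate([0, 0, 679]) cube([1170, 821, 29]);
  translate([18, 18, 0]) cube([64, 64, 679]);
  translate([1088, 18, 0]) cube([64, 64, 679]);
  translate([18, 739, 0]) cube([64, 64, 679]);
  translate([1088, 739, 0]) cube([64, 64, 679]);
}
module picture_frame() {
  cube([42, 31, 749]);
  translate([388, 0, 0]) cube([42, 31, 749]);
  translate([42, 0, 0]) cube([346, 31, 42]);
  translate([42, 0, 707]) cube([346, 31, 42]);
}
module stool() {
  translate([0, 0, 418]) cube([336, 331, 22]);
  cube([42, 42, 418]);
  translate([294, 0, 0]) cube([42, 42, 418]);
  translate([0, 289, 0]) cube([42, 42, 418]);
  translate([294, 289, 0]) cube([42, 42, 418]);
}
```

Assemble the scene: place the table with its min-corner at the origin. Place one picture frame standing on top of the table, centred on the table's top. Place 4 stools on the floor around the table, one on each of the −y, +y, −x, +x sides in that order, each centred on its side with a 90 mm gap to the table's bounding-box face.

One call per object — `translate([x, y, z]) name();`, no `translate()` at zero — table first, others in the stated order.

table();
translate([370, 395, 708]) picture_frame();
translate([417, -421, 0]) stool();
translate([417, 911, 0]) stool();
translate([-426, 245, 0]) stool();
translate([1260, 245, 0]) stool();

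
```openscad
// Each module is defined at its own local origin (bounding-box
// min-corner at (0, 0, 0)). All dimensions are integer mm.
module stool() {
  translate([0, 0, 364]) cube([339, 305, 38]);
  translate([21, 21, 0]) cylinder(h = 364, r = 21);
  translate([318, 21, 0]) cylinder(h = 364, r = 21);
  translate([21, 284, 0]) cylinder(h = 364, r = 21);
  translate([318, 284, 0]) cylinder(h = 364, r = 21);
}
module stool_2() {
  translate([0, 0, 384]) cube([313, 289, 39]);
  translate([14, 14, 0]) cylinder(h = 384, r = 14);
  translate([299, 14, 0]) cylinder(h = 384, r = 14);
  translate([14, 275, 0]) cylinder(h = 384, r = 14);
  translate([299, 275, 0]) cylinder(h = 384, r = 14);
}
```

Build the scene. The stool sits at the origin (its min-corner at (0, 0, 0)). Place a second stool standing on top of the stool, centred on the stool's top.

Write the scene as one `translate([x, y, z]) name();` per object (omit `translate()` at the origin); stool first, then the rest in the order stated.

stool();
translate([13, 8, 402]) stool_2();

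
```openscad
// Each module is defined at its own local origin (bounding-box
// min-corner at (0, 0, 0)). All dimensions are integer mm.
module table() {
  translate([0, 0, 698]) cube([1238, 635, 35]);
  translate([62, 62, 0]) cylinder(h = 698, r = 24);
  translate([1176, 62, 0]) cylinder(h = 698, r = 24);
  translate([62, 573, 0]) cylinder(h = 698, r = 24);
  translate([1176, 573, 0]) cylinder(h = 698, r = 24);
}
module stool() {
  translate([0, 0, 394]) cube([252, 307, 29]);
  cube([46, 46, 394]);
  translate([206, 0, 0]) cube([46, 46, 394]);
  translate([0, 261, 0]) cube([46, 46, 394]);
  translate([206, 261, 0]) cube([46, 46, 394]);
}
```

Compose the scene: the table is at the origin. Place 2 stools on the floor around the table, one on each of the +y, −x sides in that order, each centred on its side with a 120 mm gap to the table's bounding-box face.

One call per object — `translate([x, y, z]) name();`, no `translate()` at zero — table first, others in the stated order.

table();
translate([493, 755, 0]) stool();
translate([-372, 164, 0]) stool();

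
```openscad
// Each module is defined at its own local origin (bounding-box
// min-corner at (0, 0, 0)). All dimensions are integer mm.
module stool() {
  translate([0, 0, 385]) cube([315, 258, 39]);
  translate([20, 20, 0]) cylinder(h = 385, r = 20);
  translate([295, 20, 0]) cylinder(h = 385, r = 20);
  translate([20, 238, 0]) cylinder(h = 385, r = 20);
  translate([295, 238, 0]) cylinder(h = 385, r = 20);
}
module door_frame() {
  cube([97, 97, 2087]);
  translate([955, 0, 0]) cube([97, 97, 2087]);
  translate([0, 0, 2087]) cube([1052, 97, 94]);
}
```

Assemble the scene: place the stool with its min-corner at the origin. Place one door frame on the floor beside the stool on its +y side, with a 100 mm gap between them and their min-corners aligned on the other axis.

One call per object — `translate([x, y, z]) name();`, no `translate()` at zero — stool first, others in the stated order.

stool();
translate([0, 358, 0]) door_frame();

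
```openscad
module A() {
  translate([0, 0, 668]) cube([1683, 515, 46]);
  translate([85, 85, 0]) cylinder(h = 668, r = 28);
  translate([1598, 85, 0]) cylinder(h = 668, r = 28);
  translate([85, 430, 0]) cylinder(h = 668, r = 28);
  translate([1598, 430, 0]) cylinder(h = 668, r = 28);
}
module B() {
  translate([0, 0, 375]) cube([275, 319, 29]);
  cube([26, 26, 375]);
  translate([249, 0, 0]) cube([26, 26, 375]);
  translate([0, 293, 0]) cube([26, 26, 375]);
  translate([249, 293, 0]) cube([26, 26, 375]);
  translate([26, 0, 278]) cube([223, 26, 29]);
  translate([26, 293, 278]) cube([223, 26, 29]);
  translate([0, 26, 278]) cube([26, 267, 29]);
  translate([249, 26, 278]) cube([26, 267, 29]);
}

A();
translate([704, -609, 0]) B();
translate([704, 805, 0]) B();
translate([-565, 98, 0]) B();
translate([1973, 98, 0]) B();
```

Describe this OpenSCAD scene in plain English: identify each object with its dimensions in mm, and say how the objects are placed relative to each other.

A is a rectangular dining table. The top is 1683×515×46 mm with its upper surface at z = 714 mm. It stands on four round legs of 56 mm diameter, each leg's bounding box inset 57 mm from the nearest pair of top edges, running from the floor to the underside of the top.

B is a four-legged stool. The seat is a 275×319×29 mm slab whose top surface is at z = 404 mm; four square legs, each 26×26 mm in cross-section, run from the floor (z = 0) to the underside of the seat, each flush with a corner of the seat. Four stretchers, 26 mm wide and 29 mm tall, connect adjacent legs with their undersides at z = 278 mm, each running between the inner faces of the legs it joins and aligned with the legs' outer faces on the other axis.

Four stools sit around the table at the −y, +y, −x, +x sides.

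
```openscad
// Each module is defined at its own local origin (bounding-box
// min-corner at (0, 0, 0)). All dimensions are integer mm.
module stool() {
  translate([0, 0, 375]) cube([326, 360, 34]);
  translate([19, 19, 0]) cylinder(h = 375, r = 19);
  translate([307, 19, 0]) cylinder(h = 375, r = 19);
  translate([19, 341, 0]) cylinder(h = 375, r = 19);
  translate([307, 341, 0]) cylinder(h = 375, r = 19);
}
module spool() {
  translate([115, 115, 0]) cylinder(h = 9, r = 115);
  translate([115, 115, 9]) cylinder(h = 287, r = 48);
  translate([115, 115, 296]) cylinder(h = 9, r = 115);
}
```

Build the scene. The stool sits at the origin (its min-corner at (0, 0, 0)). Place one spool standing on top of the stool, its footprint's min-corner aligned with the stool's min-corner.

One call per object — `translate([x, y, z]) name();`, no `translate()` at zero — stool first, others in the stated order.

stool();
translate([0, 0, 409]) spool();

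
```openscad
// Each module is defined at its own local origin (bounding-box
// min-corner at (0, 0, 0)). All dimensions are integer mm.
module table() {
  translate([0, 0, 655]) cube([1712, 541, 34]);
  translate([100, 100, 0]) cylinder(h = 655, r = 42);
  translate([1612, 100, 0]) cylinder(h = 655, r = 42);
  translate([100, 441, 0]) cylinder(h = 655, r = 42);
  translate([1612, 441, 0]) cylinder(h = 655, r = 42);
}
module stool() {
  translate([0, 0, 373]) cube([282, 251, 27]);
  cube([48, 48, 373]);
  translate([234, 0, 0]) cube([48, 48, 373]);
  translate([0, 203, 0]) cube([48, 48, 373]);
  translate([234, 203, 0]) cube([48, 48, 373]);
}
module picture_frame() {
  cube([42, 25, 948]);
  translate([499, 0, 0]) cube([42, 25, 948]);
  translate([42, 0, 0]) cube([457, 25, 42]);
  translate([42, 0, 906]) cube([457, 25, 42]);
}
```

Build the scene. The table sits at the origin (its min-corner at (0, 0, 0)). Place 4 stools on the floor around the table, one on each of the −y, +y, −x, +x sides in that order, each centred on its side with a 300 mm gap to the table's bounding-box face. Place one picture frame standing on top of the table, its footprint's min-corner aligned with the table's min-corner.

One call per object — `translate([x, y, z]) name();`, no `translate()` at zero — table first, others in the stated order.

table();
translate([715, -551, 0]) stool();
translate([715, 841, 0]) stool();
translate([-582, 145, 0]) stool();
translate([2012, 145, 0]) stool();
translate([0, 0, 689]) picture_frame();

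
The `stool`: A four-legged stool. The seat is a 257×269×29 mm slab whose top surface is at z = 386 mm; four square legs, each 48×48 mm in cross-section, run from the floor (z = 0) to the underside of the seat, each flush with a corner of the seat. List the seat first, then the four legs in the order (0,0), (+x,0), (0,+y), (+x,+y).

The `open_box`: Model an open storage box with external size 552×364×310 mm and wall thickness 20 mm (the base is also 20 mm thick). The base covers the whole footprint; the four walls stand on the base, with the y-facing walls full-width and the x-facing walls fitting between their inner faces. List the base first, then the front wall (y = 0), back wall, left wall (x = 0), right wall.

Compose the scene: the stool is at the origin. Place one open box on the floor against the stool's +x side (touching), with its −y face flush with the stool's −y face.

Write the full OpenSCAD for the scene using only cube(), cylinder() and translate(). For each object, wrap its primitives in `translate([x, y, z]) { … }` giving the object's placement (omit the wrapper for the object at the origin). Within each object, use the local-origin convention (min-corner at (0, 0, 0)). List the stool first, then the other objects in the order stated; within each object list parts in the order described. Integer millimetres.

translate([0, 0, 357]) cube([257, 269, 29]);
cube([48, 48, 357]);
translate([209, 0, 0]) cube([48, 48, 357]);
translate([0, 221, 0]) cube([48, 48, 357]);
translate([209, 221, 0]) cube([48, 48, 357]);
translate([257, 0, 0]) {
  cube([552, 364, 20]);
  translate([0, 0, 20]) cube([552, 20, 290]);
  translate([0, 344, 20]) cube([552, 20, 290]);
  translate([0, 20, 20]) cube([20, 324, 290]);
  translate([532, 20, 20]) cube([20, 324, 290]);
}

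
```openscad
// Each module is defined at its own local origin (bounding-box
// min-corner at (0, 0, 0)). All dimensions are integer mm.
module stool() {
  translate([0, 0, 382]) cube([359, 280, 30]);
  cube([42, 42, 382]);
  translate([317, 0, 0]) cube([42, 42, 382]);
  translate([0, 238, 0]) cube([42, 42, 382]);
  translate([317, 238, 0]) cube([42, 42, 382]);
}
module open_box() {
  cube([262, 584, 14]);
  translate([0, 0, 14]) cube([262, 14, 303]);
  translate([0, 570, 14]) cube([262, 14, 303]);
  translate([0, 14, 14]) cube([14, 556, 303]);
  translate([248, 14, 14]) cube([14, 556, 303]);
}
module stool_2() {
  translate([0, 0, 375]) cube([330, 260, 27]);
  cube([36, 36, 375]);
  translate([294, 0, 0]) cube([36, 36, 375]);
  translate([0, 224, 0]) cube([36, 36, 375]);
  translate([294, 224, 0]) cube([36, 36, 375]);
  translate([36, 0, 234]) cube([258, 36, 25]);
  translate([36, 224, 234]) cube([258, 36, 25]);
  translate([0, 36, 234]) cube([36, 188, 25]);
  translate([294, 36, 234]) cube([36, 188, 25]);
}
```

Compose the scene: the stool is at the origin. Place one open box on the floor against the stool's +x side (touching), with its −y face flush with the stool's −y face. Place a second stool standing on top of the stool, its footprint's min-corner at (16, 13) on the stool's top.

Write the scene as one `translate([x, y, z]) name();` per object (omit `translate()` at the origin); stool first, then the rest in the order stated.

stool();
translate([359, 0, 0]) open_box();
translate([16, 13, 412]) stool_2();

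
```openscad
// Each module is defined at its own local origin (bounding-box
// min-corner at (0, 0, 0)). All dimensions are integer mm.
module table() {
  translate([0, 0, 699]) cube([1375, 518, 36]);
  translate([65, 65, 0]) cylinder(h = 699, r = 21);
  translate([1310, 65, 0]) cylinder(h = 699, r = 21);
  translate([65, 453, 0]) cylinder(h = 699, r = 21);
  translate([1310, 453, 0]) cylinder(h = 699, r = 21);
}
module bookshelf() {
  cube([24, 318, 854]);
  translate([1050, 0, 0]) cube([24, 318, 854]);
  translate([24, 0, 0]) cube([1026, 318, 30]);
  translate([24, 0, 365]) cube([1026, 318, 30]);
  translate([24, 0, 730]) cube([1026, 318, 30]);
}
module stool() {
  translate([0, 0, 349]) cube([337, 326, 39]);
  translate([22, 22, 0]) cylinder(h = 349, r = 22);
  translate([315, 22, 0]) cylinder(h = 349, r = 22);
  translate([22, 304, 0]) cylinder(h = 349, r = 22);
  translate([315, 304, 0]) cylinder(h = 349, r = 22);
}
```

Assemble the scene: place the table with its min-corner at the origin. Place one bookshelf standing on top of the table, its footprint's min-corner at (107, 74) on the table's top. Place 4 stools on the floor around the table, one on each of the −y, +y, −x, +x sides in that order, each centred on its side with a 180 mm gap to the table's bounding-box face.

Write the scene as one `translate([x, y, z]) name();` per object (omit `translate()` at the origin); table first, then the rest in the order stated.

table();
translate([107, 74, 735]) bookshelf();
translate([519, -506, 0]) stool();
translate([519, 698, 0]) stool();
translate([-517, 96, 0]) stool();
translate([1555, 96, 0]) stool();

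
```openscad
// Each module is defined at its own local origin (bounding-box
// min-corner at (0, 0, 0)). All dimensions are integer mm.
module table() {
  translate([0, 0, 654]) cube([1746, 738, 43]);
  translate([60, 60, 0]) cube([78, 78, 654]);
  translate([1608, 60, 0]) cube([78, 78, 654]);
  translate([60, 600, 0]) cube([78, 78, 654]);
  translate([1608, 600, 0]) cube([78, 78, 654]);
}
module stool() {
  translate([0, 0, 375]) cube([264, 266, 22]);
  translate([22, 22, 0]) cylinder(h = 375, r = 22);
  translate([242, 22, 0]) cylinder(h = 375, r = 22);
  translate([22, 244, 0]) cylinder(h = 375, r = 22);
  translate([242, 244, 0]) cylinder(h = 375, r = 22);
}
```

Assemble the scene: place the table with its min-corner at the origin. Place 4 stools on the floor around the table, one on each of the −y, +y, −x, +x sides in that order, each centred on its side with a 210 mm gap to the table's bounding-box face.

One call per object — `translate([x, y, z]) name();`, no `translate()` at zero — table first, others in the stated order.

table();
translate([741, -476, 0]) stool();
translate([741, 948, 0]) stool();
translate([-474, 236, 0]) stool();
translate([1956, 236, 0]) stool();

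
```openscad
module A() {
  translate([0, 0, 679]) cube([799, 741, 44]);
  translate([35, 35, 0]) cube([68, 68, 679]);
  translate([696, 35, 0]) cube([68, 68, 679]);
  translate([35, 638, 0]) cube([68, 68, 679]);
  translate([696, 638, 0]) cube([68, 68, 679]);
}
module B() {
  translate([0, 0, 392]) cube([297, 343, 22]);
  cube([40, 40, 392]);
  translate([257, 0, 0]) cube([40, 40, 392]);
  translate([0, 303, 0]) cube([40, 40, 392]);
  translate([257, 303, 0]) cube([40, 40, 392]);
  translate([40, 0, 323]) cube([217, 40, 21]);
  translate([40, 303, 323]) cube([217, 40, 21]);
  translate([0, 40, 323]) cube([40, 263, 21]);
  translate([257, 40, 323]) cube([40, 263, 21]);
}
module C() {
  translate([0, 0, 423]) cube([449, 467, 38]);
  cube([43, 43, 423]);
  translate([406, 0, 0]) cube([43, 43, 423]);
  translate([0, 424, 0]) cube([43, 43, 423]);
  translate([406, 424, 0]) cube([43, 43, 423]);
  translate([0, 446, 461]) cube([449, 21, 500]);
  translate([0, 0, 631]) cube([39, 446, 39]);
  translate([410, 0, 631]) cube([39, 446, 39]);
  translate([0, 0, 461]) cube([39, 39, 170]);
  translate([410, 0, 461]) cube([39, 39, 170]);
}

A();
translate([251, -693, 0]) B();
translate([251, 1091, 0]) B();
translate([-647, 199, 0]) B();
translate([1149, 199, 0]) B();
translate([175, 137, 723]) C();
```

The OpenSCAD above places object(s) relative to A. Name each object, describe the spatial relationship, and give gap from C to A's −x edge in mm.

The chair's min-x is at 175; the table's min-x is 0; gap = 175 mm.

A is a table. B is a stool. C is a chair. Four stools sit around the table at the −y, +y, −x, +x sides. The chair is on top of the table, centred. The gap from the chair to the table's −x edge is 175 mm.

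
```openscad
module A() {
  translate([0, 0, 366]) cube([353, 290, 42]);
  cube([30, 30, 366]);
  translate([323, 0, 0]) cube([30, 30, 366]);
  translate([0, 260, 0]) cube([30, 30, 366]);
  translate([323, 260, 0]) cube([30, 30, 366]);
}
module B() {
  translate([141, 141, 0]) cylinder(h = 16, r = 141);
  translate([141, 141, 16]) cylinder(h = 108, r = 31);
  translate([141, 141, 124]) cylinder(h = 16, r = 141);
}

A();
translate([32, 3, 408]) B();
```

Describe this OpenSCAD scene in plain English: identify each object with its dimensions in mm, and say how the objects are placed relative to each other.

A is a simple wooden stool: a rectangular seat 353 mm (x) by 290 mm (y), 42 mm thick, top face at z = 408 mm, on four square legs, each 30×30 mm in cross-section. The legs rest on z = 0, each flush with a corner of the seat.

B is a spool: two coaxial disc flanges of radius 141 mm and thickness 16 mm, joined by a core cylinder of radius 31 mm and height 108 mm. The lower flange rests on z = 0 and the three cylinders share a vertical axis.

The spool is on top of the stool.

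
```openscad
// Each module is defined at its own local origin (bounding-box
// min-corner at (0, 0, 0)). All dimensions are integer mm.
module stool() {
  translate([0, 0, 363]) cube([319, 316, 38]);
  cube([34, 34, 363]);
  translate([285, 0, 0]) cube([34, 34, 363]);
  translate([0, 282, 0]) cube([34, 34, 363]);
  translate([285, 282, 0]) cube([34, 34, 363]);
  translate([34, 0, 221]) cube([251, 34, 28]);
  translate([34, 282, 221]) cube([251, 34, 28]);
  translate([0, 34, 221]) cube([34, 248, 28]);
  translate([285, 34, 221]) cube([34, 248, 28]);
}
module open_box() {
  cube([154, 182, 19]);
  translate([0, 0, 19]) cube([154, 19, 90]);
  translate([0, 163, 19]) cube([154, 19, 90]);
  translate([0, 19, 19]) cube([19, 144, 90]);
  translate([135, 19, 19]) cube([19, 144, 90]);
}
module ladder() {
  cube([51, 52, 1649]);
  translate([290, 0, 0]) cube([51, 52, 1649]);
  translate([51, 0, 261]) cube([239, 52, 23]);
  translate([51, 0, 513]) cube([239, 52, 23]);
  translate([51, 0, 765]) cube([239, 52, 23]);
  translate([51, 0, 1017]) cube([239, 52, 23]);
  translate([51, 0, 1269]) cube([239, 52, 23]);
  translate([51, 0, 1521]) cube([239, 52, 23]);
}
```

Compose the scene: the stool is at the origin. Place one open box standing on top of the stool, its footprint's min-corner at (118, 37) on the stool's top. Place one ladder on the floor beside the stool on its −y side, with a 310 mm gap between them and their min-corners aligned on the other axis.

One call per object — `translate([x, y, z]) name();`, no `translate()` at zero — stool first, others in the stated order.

stool();
translate([118, 37, 401]) open_box();
translate([0, -362, 0]) ladder();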